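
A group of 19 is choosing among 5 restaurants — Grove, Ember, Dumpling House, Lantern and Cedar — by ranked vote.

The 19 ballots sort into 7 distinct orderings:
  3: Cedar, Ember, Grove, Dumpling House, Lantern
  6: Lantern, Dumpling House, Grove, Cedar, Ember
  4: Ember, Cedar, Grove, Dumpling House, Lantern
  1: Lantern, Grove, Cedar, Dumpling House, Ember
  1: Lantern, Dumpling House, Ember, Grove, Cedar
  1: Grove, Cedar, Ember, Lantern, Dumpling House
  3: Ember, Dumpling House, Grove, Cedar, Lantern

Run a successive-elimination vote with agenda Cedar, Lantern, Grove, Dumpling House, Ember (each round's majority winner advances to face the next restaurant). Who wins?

Round 1: Cedar vs Lantern — 11–8, Cedar advances.
Round 2: Cedar vs Grove — 7–12, Grove advances.
Round 3: Grove vs Dumpling House — 9–10, Dumpling House advances.
Round 4: Dumpling House vs Ember — 8–11, Ember advances.
Ember survives the agenda.

Ember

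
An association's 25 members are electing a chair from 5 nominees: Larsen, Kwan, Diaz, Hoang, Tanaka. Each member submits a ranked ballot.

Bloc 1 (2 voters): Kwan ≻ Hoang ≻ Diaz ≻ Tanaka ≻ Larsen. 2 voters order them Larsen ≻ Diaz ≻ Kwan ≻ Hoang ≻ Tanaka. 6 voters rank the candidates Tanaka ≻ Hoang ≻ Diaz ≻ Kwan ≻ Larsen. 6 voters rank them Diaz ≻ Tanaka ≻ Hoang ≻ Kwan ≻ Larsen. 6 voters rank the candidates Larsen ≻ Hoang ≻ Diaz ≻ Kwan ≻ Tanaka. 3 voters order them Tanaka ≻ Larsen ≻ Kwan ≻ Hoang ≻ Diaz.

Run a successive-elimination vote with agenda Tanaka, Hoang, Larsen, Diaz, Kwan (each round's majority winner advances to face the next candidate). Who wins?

Round 1: Tanaka vs Hoang — 15–10, Tanaka advances.
Round 2: Tanaka vs Larsen — 17–8, Tanaka advances.
Round 3: Tanaka vs Diaz — 9–16, Diaz advances.
Round 4: Diaz vs Kwan — 20–5, Diaz advances.
The agenda winner is Diaz.

Diaz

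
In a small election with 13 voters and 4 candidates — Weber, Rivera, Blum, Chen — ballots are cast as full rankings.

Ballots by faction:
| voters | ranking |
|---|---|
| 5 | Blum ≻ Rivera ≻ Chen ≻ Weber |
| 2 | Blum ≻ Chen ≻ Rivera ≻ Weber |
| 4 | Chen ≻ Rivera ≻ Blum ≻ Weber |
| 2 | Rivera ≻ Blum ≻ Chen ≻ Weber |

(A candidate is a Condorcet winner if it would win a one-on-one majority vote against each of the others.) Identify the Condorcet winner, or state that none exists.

Check each pair by majority over 13 ballots:
Weber vs Rivera: Rivera wins 13–0.
Weber vs Blum: Blum wins 13–0.
Weber–Chen: Chen 13–0.
Rivera–Blum: Blum 7–6.
Rivera–Chen: Rivera 7–6.
Blum–Chen: Blum 9–4.
Blum defeats every rival head-to-head and is the Condorcet winner.

Blum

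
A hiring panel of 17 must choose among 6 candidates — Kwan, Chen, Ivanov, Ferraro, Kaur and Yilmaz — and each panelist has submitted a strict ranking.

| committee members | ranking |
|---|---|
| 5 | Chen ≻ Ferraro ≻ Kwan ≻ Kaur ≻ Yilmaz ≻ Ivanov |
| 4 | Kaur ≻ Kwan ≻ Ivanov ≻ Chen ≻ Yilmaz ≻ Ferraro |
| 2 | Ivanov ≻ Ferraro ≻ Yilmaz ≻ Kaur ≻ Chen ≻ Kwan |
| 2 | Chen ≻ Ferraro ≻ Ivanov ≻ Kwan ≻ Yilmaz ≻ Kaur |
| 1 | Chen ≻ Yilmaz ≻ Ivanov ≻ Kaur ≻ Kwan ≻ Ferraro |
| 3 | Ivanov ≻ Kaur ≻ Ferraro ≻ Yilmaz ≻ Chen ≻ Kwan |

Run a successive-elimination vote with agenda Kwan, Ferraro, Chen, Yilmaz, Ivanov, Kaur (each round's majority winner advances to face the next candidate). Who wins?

Kaur

Round 1: Kwan vs Ferraro — 5–12, Ferraro advances.
Round 2: Ferraro vs Chen — 5–12, Chen advances.
Round 3: Chen vs Yilmaz — 12–5, Chen advances.
Round 4: Chen vs Ivanov — 8–9, Ivanov advances.
Round 5: Ivanov vs Kaur — 8–9, Kaur advances.
The agenda winner is Kaur.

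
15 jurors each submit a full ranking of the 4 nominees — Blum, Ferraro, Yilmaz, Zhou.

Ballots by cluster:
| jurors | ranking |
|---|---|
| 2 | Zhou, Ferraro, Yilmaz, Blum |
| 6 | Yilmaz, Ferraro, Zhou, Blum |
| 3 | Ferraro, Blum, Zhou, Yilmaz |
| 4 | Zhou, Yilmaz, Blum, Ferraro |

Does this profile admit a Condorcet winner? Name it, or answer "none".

none

Pairwise majorities:
Blum vs Ferraro: 4 to 11, Ferraro.
Blum–Yilmaz: Yilmaz 12–3.
Blum vs Zhou: Zhou wins 12–3.
Ferraro vs Yilmaz: 5 to 10, Yilmaz.
Ferraro–Zhou: Ferraro 9–6.
Yilmaz vs Zhou: Zhou, 9–6.
Each nominee drops at least one matchup (Blum loses to Ferraro; Ferraro loses to Yilmaz; Yilmaz loses to Zhou; Zhou loses to Ferraro); the cycle Ferraro > Zhou > Yilmaz > Ferraro rules out a Condorcet winner.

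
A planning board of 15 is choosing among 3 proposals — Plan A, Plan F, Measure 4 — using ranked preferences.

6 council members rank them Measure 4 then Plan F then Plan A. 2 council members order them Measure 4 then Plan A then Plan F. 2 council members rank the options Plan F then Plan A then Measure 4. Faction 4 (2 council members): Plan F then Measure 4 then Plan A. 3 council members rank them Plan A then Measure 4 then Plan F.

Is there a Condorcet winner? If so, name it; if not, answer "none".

Pairwise majorities:
Plan A vs Plan F: Plan F wins 10–5.
Plan A vs Measure 4: Measure 4 wins 10–5.
Plan F vs Measure 4: Measure 4 wins 11–4.
Only Measure 4 has no losses; Measure 4 is the Condorcet winner.

Measure 4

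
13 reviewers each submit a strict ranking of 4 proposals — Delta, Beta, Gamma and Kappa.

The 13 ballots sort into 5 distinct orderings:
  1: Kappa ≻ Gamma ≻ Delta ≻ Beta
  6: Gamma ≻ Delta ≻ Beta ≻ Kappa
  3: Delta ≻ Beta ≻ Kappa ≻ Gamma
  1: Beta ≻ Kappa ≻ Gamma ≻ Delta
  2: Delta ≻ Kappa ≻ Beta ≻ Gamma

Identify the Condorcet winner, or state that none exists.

none

Check each pair by majority over 13 ballots:
Delta vs Beta: Delta is ranked higher on 1+6+3+2 = 12 ballots, Beta on 1. Delta wins 12–1.
Delta vs Gamma: 3+2 = 5 for Delta, 8 for Gamma — Gamma by 8–5.
Delta vs Kappa: Delta is ranked higher on 6+3+2 = 11 ballots, Kappa on 2. Delta wins 11–2.
Beta vs Gamma: 3+1+2 = 6 for Beta, 7 for Gamma — Gamma by 7–6.
Beta vs Kappa: 6+3+1 = 10 for Beta, 3 for Kappa — Beta by 10–3.
Gamma vs Kappa: 6 for Gamma, 7 for Kappa — Kappa by 7–6.
Each project drops at least one matchup (Delta loses to Gamma; Beta loses to Delta; Gamma loses to Kappa; Kappa loses to Delta); the cycle Delta > Kappa > Gamma > Delta rules out a Condorcet winner.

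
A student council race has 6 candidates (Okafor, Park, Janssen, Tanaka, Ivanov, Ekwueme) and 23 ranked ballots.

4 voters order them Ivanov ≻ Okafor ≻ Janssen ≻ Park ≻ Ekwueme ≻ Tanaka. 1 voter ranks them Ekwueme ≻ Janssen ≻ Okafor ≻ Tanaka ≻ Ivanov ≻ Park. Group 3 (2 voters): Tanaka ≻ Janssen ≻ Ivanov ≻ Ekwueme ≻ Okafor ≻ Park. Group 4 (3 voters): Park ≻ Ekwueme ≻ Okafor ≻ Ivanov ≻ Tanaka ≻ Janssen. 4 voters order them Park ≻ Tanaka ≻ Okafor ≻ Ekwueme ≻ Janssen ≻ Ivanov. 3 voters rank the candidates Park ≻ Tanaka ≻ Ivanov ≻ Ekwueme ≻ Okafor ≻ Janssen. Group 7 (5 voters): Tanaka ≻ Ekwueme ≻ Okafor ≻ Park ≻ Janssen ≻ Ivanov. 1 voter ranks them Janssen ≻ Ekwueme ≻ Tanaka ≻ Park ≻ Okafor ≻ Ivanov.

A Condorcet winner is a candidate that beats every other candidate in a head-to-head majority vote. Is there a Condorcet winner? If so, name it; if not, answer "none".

Head-to-head results (23 voters):
Okafor vs Park: Okafor wins 12–11.
Okafor vs Janssen: Okafor wins 19–4.
Okafor–Tanaka: Tanaka 15–8.
Okafor vs Ivanov: Okafor, 14–9.
Okafor–Ekwueme: Ekwueme 15–8.
Park vs Janssen: Park, 15–8.
Park–Tanaka: Park 14–9.
Park–Ivanov: Park 16–7.
Park vs Ekwueme: Park, 14–9.
Janssen–Tanaka: Tanaka 17–6.
Janssen–Ivanov: Janssen 13–10.
Janssen–Ekwueme: Ekwueme 16–7.
Tanaka vs Ivanov: Tanaka, 16–7.
Tanaka vs Ekwueme: Tanaka wins 14–9.
Ivanov vs Ekwueme: Ekwueme wins 14–9.
Each candidate drops at least one matchup (Okafor loses to Tanaka; Park loses to Okafor; Janssen loses to Okafor; Tanaka loses to Park; Ivanov loses to Okafor; Ekwueme loses to Park); the cycle Okafor → Park → Tanaka → Okafor rules out a Condorcet winner.

none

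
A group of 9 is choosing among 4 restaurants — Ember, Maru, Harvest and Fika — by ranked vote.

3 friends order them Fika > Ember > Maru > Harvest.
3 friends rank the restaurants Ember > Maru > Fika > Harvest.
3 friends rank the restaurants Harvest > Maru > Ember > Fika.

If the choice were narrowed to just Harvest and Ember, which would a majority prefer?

Ember

Ballots ranking Harvest above Ember: 3.
Ballots ranking Ember above Harvest: 9 − 3 = 6.
Ember wins the head-to-head 6–3.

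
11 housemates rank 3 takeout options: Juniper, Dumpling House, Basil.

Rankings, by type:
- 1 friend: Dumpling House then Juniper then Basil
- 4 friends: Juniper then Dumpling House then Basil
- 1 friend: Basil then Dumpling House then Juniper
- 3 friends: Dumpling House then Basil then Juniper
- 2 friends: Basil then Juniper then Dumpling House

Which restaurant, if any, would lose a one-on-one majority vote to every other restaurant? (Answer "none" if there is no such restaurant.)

Head-to-head results (11 friends):
Juniper vs Dumpling House: 6 to 5, Juniper.
Juniper–Basil: Basil 6–5.
Dumpling House vs Basil: Dumpling House is ranked higher on 1+4+3 = 8 ballots, Basil on 3. Dumpling House wins 8–3.
Each restaurant has at least one pairwise win (Juniper beats Dumpling House; Dumpling House beats Basil; Basil beats Juniper) — no Condorcet loser.

none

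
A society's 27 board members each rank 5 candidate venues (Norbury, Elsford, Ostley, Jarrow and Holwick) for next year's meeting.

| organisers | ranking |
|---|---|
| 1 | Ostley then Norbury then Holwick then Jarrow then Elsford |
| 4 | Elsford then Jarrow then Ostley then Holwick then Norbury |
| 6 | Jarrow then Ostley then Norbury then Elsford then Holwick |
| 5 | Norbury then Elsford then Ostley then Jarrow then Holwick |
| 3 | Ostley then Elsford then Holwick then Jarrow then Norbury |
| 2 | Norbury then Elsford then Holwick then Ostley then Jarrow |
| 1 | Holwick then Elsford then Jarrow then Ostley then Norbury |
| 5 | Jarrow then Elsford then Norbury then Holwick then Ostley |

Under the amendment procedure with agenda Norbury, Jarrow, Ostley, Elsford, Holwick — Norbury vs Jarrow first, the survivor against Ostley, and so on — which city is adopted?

Round 1: Norbury vs Jarrow — 8–19, Jarrow advances.
Round 2: Jarrow vs Ostley — 16–11, Jarrow advances.
Round 3: Jarrow vs Elsford — 12–15, Elsford advances.
Round 4: Elsford vs Holwick — 25–2, Elsford advances.
Elsford survives the agenda.

Elsford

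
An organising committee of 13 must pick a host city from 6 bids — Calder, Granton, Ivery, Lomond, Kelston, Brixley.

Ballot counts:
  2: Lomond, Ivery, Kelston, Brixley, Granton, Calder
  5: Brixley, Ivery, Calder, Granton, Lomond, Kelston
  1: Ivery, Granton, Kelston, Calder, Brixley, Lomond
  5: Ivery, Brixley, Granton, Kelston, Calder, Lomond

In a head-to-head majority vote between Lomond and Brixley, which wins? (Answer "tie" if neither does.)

Ballots ranking Lomond above Brixley: 2.
Ballots ranking Brixley above Lomond: 13 − 2 = 11.
Brixley wins the head-to-head 11–2.

Brixley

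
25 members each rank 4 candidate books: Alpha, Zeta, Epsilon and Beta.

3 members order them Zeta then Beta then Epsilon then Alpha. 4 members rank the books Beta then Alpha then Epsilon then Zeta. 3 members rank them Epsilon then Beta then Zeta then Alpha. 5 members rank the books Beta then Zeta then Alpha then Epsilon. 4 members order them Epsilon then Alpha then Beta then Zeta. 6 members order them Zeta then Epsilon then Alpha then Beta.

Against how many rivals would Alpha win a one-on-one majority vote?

Alpha against each rival (25 members):
Alpha vs Zeta: 8 to 17, Zeta.
Alpha vs Epsilon: 9 to 16, Epsilon.
Alpha–Beta: Beta 15–10.
Alpha beats no one; loses to Zeta, Epsilon, Beta — 0 pairwise wins.

0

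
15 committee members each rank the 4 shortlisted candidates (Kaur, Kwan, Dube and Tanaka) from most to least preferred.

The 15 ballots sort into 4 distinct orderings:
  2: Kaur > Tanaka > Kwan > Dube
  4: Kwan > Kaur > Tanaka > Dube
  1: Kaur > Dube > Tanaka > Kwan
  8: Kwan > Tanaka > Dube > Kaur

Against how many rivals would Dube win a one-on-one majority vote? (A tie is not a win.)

1

Dube against each rival (15 committee members):
Dube vs Kaur: Dube, 8–7.
Dube vs Kwan: Kwan wins 14–1.
Dube vs Tanaka: Tanaka, 14–1.
Dube beats Kaur; loses to Kwan, Tanaka — 1 pairwise win.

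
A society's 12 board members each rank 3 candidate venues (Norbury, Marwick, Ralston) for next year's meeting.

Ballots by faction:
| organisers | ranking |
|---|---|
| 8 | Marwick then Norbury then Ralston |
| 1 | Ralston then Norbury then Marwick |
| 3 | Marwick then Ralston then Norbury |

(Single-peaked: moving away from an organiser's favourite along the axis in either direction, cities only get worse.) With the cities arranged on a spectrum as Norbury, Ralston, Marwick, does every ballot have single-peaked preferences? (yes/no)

Axis positions: Norbury=1, Ralston=2, Marwick=3.
Faction 1: ranking walks positions 3-1-2; Norbury is ranked above Ralston even though Ralston lies between Norbury and the peak Marwick on the axis — preferences dip and rise again. Not single-peaked.
Faction 2 (peak Ralston at position 2): ranking walks positions 2-1-3, expanding outward from the peak — single-peaked.
Faction 3 (peak Marwick at position 3): ranking walks positions 3-2-1, expanding outward from the peak — single-peaked.
Faction 1 violates single-peakedness, so the profile is not single-peaked on this axis.

no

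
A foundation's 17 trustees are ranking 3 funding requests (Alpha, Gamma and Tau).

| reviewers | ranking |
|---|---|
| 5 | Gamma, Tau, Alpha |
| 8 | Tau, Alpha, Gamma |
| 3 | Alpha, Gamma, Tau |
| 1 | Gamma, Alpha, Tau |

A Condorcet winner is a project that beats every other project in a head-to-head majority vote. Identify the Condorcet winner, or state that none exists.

Check each pair by majority over 17 ballots:
Alpha–Gamma: Alpha 11–6.
Alpha vs Tau: Alpha is ranked higher on 3+1 = 4 ballots, Tau on 13. Tau wins 13–4.
Gamma vs Tau: Gamma, 9–8.
No project is unbeaten: Alpha loses to Tau; Gamma loses to Alpha; Tau loses to Gamma. In particular Alpha > Gamma > Tau > Alpha is a majority cycle — no Condorcet winner exists.

none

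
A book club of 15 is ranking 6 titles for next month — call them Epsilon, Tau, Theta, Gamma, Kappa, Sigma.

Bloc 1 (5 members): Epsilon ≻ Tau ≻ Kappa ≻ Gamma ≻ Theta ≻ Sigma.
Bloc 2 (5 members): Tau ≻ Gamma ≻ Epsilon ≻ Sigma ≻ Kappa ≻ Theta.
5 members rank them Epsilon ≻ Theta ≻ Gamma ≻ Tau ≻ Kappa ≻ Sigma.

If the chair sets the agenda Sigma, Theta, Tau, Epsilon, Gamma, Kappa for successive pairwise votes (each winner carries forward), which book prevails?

Round 1: Sigma vs Theta — 5–10, Theta advances.
Round 2: Theta vs Tau — 5–10, Tau advances.
Round 3: Tau vs Epsilon — 5–10, Epsilon advances.
Round 4: Epsilon vs Gamma — 10–5, Epsilon advances.
Round 5: Epsilon vs Kappa — 15–0, Epsilon advances.
Epsilon survives the agenda.

Epsilon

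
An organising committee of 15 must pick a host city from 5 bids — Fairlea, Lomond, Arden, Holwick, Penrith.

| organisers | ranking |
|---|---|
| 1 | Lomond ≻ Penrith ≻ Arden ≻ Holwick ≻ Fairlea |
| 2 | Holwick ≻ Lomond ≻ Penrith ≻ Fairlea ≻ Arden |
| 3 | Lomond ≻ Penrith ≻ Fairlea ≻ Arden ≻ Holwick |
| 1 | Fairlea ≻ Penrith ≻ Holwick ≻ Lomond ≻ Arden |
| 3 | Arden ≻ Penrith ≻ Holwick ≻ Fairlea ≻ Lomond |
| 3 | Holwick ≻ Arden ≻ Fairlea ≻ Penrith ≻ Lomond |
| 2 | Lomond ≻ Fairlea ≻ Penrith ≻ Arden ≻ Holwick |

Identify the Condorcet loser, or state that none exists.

Pairwise majorities:
Fairlea vs Lomond: Lomond wins 8–7.
Fairlea vs Arden: 8 to 7, Fairlea.
Fairlea vs Holwick: Fairlea preferred on 3+1+2 = 6 ballots; Holwick wins 9–6.
Fairlea vs Penrith: Penrith, 9–6.
Lomond vs Arden: Lomond, 9–6.
Lomond vs Holwick: Lomond preferred on 1+3+2 = 6 ballots; Holwick wins 9–6.
Lomond vs Penrith: Lomond wins 8–7.
Arden–Holwick: Arden 9–6.
Arden vs Penrith: 6 to 9, Penrith.
Holwick vs Penrith: Penrith wins 10–5.
Every city wins at least one matchup (Fairlea beats Arden; Lomond beats Fairlea; Arden beats Holwick; Holwick beats Fairlea; Penrith beats Fairlea), so there is no Condorcet loser.

none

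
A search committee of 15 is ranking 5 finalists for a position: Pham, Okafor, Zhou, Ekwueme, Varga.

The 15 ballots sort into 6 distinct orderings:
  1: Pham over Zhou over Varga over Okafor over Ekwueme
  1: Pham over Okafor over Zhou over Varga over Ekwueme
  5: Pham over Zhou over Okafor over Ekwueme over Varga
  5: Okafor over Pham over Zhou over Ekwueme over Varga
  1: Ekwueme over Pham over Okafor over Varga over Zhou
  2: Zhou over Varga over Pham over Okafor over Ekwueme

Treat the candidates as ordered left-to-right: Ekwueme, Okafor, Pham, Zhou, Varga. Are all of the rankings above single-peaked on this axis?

Axis positions: Ekwueme=1, Okafor=2, Pham=3, Zhou=4, Varga=5.
Cluster 1 (peak Pham at position 3): ranking walks positions 3-4-5-2-1, expanding outward from the peak — single-peaked.
Cluster 2 (peak Pham at position 3): ranking walks positions 3-2-4-5-1, expanding outward from the peak — single-peaked.
Cluster 3 (peak Pham at position 3): ranking walks positions 3-4-2-1-5, expanding outward from the peak — single-peaked.
Cluster 4 (peak Okafor at position 2): ranking walks positions 2-3-4-1-5, expanding outward from the peak — single-peaked.
Cluster 5: ranking walks positions 1-3-2-5-4; Pham is ranked above Okafor even though Okafor lies between Pham and the peak Ekwueme on the axis — preferences dip and rise again. Not single-peaked.
Cluster 6 (peak Zhou at position 4): ranking walks positions 4-5-3-2-1, expanding outward from the peak — single-peaked.
Cluster 5 violates single-peakedness, so the profile is not single-peaked on this axis.

no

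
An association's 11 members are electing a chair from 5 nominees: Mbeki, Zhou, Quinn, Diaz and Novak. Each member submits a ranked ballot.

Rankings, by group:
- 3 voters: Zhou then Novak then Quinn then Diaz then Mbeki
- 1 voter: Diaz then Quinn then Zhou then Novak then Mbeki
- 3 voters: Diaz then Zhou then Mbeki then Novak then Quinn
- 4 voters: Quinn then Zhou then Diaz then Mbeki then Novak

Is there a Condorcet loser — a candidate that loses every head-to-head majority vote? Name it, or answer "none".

none

Head-to-head results (11 voters):
Mbeki vs Zhou: Mbeki preferred on 0 ballots; Zhou wins 11–0.
Mbeki vs Quinn: 3 to 8, Quinn.
Mbeki vs Diaz: Mbeki is ranked higher on 0 ballots, Diaz on 11. Diaz wins 11–0.
Mbeki–Novak: Mbeki 7–4.
Zhou vs Quinn: 3+3 = 6 for Zhou, 5 for Quinn — Zhou by 6–5.
Zhou vs Diaz: Zhou preferred on 3+4 = 7 ballots; Zhou wins 7–4.
Zhou vs Novak: Zhou, 11–0.
Quinn vs Diaz: 3+4 = 7 for Quinn, 4 for Diaz — Quinn by 7–4.
Quinn vs Novak: 5 to 6, Novak.
Diaz vs Novak: Diaz wins 8–3.
Every candidate wins at least one matchup (Mbeki beats Novak; Zhou beats Mbeki; Quinn beats Mbeki; Diaz beats Mbeki; Novak beats Quinn), so there is no Condorcet loser.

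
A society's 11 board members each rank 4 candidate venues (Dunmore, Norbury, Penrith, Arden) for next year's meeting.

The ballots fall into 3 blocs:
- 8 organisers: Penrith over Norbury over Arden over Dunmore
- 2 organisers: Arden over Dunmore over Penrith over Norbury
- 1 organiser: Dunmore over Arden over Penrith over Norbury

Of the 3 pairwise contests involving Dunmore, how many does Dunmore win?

0

Dunmore against each rival (11 organisers):
Dunmore vs Norbury: Dunmore is ranked higher on 2+1 = 3 ballots, Norbury on 8. Norbury wins 8–3.
Dunmore vs Penrith: 3 to 8, Penrith.
Dunmore vs Arden: Dunmore preferred on 1 ballot; Arden wins 10–1.
Dunmore beats no one; loses to Norbury, Penrith, Arden — 0 pairwise wins.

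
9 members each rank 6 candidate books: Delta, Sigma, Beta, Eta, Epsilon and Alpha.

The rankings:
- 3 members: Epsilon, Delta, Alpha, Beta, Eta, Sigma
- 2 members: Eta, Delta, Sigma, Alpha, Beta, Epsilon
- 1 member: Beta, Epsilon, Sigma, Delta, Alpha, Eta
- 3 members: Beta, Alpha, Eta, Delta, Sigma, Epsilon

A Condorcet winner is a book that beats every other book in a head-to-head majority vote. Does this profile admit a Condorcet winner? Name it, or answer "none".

none

Pairwise majorities:
Delta–Sigma: Delta 8–1.
Delta–Beta: Delta 5–4.
Delta vs Eta: Eta, 5–4.
Delta vs Epsilon: Delta, 5–4.
Delta vs Alpha: Delta wins 6–3.
Sigma vs Beta: Beta, 7–2.
Sigma vs Eta: Eta wins 8–1.
Sigma vs Epsilon: Sigma, 5–4.
Sigma vs Alpha: Alpha wins 6–3.
Beta vs Eta: Beta wins 7–2.
Beta vs Epsilon: Beta, 6–3.
Beta–Alpha: Alpha 5–4.
Eta vs Epsilon: Eta wins 5–4.
Eta–Alpha: Alpha 7–2.
Epsilon–Alpha: Alpha 5–4.
No book is unbeaten: Delta loses to Eta; Sigma loses to Delta; Beta loses to Delta; Eta loses to Beta; Epsilon loses to Delta; Alpha loses to Delta. In particular Delta → Beta → Eta → Delta is a majority cycle — no Condorcet winner exists.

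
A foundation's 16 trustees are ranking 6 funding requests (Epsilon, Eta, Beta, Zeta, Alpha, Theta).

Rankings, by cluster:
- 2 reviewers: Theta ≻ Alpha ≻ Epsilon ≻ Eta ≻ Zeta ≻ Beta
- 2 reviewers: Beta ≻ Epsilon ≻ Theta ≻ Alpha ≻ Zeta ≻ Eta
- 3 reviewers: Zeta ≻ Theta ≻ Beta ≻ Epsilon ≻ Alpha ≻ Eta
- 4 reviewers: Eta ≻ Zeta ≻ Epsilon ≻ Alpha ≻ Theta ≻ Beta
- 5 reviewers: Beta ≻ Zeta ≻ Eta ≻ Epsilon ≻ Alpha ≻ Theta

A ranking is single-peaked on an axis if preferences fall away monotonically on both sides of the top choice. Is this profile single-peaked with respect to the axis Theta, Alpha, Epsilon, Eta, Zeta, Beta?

no

Axis positions: Theta=1, Alpha=2, Epsilon=3, Eta=4, Zeta=5, Beta=6.
Cluster 1 (peak Theta at position 1): ranking walks positions 1-2-3-4-5-6, expanding outward from the peak — single-peaked.
Cluster 2: ranking walks positions 6-3-1-2-5-4; Epsilon is ranked above Zeta even though Zeta lies between Epsilon and the peak Beta on the axis — preferences dip and rise again. Not single-peaked.
Cluster 3: ranking walks positions 5-1-6-3-2-4; Theta is ranked above Eta even though Eta lies between Theta and the peak Zeta on the axis — preferences dip and rise again. Not single-peaked.
Cluster 4 (peak Eta at position 4): ranking walks positions 4-5-3-2-1-6, expanding outward from the peak — single-peaked.
Cluster 5 (peak Beta at position 6): ranking walks positions 6-5-4-3-2-1, expanding outward from the peak — single-peaked.
Cluster 2 violates single-peakedness, so the profile is not single-peaked on this axis.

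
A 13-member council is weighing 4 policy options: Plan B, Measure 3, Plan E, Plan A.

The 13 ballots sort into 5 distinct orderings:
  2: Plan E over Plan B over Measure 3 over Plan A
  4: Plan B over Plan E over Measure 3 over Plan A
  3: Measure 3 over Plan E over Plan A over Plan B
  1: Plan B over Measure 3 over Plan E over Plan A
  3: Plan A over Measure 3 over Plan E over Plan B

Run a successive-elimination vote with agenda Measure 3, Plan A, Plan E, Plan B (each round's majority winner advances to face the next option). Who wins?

Round 1: Measure 3 vs Plan A — 10–3, Measure 3 advances.
Round 2: Measure 3 vs Plan E — 7–6, Measure 3 advances.
Round 3: Measure 3 vs Plan B — 6–7, Plan B advances.
Plan B survives the agenda.

Plan B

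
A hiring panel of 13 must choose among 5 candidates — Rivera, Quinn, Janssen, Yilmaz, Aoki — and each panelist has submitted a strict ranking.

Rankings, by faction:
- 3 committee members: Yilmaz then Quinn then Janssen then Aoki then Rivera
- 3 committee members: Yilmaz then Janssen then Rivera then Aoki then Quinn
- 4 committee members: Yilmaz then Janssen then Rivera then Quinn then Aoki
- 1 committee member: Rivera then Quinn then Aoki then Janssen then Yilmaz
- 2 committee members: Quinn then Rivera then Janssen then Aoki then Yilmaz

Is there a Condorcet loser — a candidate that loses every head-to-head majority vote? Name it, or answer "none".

Pairwise majorities:
Rivera vs Quinn: Rivera is ranked higher on 3+4+1 = 8 ballots, Quinn on 5. Rivera wins 8–5.
Rivera vs Janssen: Rivera preferred on 1+2 = 3 ballots; Janssen wins 10–3.
Rivera vs Yilmaz: Rivera is ranked higher on 1+2 = 3 ballots, Yilmaz on 10. Yilmaz wins 10–3.
Rivera vs Aoki: Rivera, 10–3.
Quinn vs Janssen: Janssen, 7–6.
Quinn vs Yilmaz: Yilmaz wins 10–3.
Quinn vs Aoki: 10 to 3, Quinn.
Janssen vs Yilmaz: 3 to 10, Yilmaz.
Janssen vs Aoki: 12 to 1, Janssen.
Yilmaz vs Aoki: Yilmaz preferred on 3+3+4 = 10 ballots; Yilmaz wins 10–3.
Aoki is beaten in every head-to-head and is the Condorcet loser.

Aoki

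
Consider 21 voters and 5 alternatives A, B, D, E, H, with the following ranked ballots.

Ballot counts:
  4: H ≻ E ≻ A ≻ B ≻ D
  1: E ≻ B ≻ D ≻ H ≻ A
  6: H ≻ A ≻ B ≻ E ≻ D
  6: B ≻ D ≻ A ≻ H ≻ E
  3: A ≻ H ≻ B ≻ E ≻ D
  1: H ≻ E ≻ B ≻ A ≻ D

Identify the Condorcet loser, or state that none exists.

D

Pairwise majorities:
A–B: A 13–8.
A vs D: A, 14–7.
A–E: A 15–6.
A vs H: A is ranked higher on 6+3 = 9 ballots, H on 12. H wins 12–9.
B vs D: B wins 21–0.
B vs E: 15 to 6, B.
B vs H: B is ranked higher on 1+6 = 7 ballots, H on 14. H wins 14–7.
D vs E: D preferred on 6 ballots; E wins 15–6.
D vs H: D preferred on 1+6 = 7 ballots; H wins 14–7.
E vs H: E preferred on 1 ballot; H wins 20–1.
D is beaten in every head-to-head and is the Condorcet loser.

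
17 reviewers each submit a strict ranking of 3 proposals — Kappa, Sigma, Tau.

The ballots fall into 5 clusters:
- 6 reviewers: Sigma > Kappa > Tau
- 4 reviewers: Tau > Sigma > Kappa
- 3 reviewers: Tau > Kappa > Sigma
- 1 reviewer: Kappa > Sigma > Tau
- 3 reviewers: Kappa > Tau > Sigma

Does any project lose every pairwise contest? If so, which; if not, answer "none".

none

Head-to-head results (17 reviewers):
Kappa vs Sigma: Kappa preferred on 3+1+3 = 7 ballots; Sigma wins 10–7.
Kappa vs Tau: 10 to 7, Kappa.
Sigma–Tau: Tau 10–7.
No project is winless: Kappa beats Tau; Sigma beats Kappa; Tau beats Sigma. There is no Condorcet loser.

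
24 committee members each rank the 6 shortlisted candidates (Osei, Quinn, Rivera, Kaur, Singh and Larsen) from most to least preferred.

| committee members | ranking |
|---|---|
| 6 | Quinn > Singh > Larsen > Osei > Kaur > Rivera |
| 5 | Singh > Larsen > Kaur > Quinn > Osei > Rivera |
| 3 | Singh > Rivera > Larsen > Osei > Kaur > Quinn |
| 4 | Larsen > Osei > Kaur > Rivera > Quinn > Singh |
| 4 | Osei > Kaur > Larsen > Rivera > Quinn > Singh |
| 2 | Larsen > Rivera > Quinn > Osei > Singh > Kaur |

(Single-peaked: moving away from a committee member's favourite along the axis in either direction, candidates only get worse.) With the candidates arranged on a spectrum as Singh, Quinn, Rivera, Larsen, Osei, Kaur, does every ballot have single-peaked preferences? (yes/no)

Axis positions: Singh=1, Quinn=2, Rivera=3, Larsen=4, Osei=5, Kaur=6.
Bloc 1: ranking walks positions 2-1-4-5-6-3; Larsen is ranked above Rivera even though Rivera lies between Larsen and the peak Quinn on the axis — preferences dip and rise again. Not single-peaked.
Bloc 2: ranking walks positions 1-4-6-2-5-3; Larsen is ranked above Quinn even though Quinn lies between Larsen and the peak Singh on the axis — preferences dip and rise again. Not single-peaked.
Bloc 3: ranking walks positions 1-3-4-5-6-2; Rivera is ranked above Quinn even though Quinn lies between Rivera and the peak Singh on the axis — preferences dip and rise again. Not single-peaked.
Bloc 4 (peak Larsen at position 4): ranking walks positions 4-5-6-3-2-1, expanding outward from the peak — single-peaked.
Bloc 5 (peak Osei at position 5): ranking walks positions 5-6-4-3-2-1, expanding outward from the peak — single-peaked.
Bloc 6 (peak Larsen at position 4): ranking walks positions 4-3-2-5-1-6, expanding outward from the peak — single-peaked.
Bloc 1 violates single-peakedness, so the profile is not single-peaked on this axis.

no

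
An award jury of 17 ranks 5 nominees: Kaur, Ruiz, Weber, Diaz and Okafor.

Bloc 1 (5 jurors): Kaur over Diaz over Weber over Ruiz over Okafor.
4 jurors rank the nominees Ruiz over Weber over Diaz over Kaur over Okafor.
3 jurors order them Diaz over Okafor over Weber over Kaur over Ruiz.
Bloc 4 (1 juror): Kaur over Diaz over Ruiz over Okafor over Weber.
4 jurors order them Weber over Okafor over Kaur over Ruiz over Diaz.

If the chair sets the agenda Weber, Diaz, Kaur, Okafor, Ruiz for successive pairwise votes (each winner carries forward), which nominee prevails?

Kaur

Round 1: Weber vs Diaz — 8–9, Diaz advances.
Round 2: Diaz vs Kaur — 7–10, Kaur advances.
Round 3: Kaur vs Okafor — 10–7, Kaur advances.
Round 4: Kaur vs Ruiz — 13–4, Kaur advances.
Kaur survives the agenda.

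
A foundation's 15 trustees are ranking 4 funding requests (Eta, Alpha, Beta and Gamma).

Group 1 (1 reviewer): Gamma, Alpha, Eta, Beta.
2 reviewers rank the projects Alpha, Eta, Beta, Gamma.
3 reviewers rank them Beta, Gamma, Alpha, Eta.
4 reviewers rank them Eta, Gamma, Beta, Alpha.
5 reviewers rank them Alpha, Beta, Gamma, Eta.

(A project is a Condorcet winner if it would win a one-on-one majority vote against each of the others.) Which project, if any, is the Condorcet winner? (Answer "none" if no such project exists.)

none

Pairwise majorities:
Eta–Alpha: Alpha 11–4.
Eta vs Beta: Beta wins 8–7.
Eta vs Gamma: Gamma wins 9–6.
Alpha vs Beta: Alpha, 8–7.
Alpha vs Gamma: 7 to 8, Gamma.
Beta vs Gamma: Beta is ranked higher on 2+3+5 = 10 ballots, Gamma on 5. Beta wins 10–5.
Each project drops at least one matchup (Eta loses to Alpha; Alpha loses to Gamma; Beta loses to Alpha; Gamma loses to Beta); the cycle Alpha beats Beta beats Gamma beats Alpha rules out a Condorcet winner.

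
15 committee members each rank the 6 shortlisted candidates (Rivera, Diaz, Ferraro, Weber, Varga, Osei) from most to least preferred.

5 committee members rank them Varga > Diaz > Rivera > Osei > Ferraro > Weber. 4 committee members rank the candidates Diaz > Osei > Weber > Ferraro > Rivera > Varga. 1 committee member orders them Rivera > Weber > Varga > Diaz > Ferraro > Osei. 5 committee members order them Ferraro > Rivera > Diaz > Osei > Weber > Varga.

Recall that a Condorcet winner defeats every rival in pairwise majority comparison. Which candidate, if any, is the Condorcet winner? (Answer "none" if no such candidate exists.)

Diaz

Head-to-head results (15 committee members):
Rivera vs Diaz: Diaz wins 9–6.
Rivera–Ferraro: Ferraro 9–6.
Rivera vs Weber: Rivera preferred on 5+1+5 = 11 ballots; Rivera wins 11–4.
Rivera vs Varga: Rivera is ranked higher on 4+1+5 = 10 ballots, Varga on 5. Rivera wins 10–5.
Rivera vs Osei: Rivera, 11–4.
Diaz vs Ferraro: Diaz preferred on 5+4+1 = 10 ballots; Diaz wins 10–5.
Diaz vs Weber: Diaz is ranked higher on 5+4+5 = 14 ballots, Weber on 1. Diaz wins 14–1.
Diaz vs Varga: Diaz preferred on 4+5 = 9 ballots; Diaz wins 9–6.
Diaz vs Osei: 5+4+1+5 = 15 for Diaz, 0 for Osei — Diaz by 15–0.
Ferraro vs Weber: Ferraro, 10–5.
Ferraro vs Varga: Ferraro, 9–6.
Ferraro–Osei: Osei 9–6.
Weber vs Varga: 4+1+5 = 10 for Weber, 5 for Varga — Weber by 10–5.
Weber–Osei: Osei 14–1.
Varga vs Osei: Osei wins 9–6.
Diaz defeats every rival head-to-head and is the Condorcet winner.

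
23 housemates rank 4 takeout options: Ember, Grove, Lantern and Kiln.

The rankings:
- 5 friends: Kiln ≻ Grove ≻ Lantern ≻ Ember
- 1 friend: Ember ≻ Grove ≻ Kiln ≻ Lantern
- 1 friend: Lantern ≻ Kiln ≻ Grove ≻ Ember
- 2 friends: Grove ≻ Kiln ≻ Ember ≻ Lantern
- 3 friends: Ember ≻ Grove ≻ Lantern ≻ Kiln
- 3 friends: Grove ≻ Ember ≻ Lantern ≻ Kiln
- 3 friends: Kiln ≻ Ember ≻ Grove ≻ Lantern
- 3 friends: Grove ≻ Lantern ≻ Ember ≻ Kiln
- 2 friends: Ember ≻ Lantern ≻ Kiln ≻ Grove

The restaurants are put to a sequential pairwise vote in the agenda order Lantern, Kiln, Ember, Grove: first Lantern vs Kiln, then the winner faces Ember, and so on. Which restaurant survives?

Grove

Round 1: Lantern vs Kiln — 12–11, Lantern advances.
Round 2: Lantern vs Ember — 9–14, Ember advances.
Round 3: Ember vs Grove — 9–14, Grove advances.
Grove survives the agenda.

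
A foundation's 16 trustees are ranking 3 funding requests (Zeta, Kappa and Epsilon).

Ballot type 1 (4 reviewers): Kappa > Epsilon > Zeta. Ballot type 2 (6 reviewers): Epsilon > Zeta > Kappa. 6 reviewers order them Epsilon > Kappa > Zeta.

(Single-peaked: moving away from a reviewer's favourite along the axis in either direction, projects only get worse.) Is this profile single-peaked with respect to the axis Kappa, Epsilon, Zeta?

yes

Axis positions: Kappa=1, Epsilon=2, Zeta=3.
Ballot type 1 (peak Kappa at position 1): ranking walks positions 1-2-3, expanding outward from the peak — single-peaked.
Ballot type 2 (peak Epsilon at position 2): ranking walks positions 2-3-1, expanding outward from the peak — single-peaked.
Ballot type 3 (peak Epsilon at position 2): ranking walks positions 2-1-3, expanding outward from the peak — single-peaked.
Every ranking is single-peaked on this axis.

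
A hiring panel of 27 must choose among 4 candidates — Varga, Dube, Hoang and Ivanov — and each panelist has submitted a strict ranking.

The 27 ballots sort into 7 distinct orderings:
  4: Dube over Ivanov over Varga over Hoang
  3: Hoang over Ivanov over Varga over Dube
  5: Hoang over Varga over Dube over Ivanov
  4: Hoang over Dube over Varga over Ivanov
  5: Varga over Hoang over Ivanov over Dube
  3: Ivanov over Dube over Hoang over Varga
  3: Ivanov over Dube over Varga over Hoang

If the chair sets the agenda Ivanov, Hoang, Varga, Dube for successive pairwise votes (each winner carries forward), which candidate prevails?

Hoang

Round 1: Ivanov vs Hoang — 10–17, Hoang advances.
Round 2: Hoang vs Varga — 15–12, Hoang advances.
Round 3: Hoang vs Dube — 17–10, Hoang advances.
Hoang survives the agenda.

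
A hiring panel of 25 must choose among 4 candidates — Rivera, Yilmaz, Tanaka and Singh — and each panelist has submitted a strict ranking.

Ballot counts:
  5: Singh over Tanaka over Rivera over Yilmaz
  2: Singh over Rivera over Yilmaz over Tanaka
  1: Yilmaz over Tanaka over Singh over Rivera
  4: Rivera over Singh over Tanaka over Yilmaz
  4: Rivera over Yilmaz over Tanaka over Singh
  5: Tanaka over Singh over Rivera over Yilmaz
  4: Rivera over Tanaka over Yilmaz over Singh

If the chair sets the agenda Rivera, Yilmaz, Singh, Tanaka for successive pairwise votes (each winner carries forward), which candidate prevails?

Round 1: Rivera vs Yilmaz — 24–1, Rivera advances.
Round 2: Rivera vs Singh — 12–13, Singh advances.
Round 3: Singh vs Tanaka — 11–14, Tanaka advances.
The agenda winner is Tanaka.

Tanaka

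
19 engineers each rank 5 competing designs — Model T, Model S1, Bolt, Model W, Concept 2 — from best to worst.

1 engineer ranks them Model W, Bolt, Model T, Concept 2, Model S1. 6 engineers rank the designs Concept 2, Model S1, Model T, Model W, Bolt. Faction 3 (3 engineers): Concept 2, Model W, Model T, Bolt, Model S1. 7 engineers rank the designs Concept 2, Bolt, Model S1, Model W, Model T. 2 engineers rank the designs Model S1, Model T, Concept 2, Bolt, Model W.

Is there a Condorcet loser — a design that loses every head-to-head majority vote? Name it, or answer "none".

Head-to-head results (19 engineers):
Model T vs Model S1: 4 to 15, Model S1.
Model T–Bolt: Model T 11–8.
Model T vs Model W: 6+2 = 8 for Model T, 11 for Model W — Model W by 11–8.
Model T vs Concept 2: 3 to 16, Concept 2.
Model S1 vs Bolt: 8 to 11, Bolt.
Model S1 vs Model W: Model S1 wins 15–4.
Model S1 vs Concept 2: Concept 2 wins 17–2.
Bolt vs Model W: Model W wins 10–9.
Bolt–Concept 2: Concept 2 18–1.
Model W vs Concept 2: Concept 2, 18–1.
Each design has at least one pairwise win (Model T beats Bolt; Model S1 beats Model T; Bolt beats Model S1; Model W beats Model T; Concept 2 beats Model T) — no Condorcet loser.

none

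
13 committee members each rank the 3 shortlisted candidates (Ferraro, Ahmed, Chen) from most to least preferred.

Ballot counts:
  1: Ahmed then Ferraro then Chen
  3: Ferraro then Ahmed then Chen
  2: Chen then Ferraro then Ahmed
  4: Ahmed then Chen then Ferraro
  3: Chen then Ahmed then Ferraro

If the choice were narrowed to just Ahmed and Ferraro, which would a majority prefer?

Ahmed

Ballots ranking Ahmed above Ferraro: 1 + 4 + 3 = 8.
Ballots ranking Ferraro above Ahmed: 13 − 8 = 5.
Ahmed wins the head-to-head 8–5.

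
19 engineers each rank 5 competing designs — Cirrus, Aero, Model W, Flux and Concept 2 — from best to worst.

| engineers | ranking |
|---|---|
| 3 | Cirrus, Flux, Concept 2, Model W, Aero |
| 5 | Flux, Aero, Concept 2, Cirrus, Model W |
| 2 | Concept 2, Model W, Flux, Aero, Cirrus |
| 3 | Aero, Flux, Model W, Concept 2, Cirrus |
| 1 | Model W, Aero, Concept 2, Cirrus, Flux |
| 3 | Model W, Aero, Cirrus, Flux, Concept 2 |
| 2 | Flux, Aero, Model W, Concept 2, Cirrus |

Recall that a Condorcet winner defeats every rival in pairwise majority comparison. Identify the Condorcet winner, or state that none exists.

Flux

Check each pair by majority over 19 ballots:
Cirrus vs Aero: 3 for Cirrus, 16 for Aero — Aero by 16–3.
Cirrus vs Model W: 8 to 11, Model W.
Cirrus vs Flux: Cirrus is ranked higher on 3+1+3 = 7 ballots, Flux on 12. Flux wins 12–7.
Cirrus vs Concept 2: 3+3 = 6 for Cirrus, 13 for Concept 2 — Concept 2 by 13–6.
Aero vs Model W: Aero preferred on 5+3+2 = 10 ballots; Aero wins 10–9.
Aero vs Flux: 3+1+3 = 7 for Aero, 12 for Flux — Flux by 12–7.
Aero vs Concept 2: Aero is ranked higher on 5+3+1+3+2 = 14 ballots, Concept 2 on 5. Aero wins 14–5.
Model W vs Flux: Model W preferred on 2+1+3 = 6 ballots; Flux wins 13–6.
Model W vs Concept 2: 3+1+3+2 = 9 for Model W, 10 for Concept 2 — Concept 2 by 10–9.
Flux vs Concept 2: Flux preferred on 3+5+3+3+2 = 16 ballots; Flux wins 16–3.
Only Flux has no losses; Flux is the Condorcet winner.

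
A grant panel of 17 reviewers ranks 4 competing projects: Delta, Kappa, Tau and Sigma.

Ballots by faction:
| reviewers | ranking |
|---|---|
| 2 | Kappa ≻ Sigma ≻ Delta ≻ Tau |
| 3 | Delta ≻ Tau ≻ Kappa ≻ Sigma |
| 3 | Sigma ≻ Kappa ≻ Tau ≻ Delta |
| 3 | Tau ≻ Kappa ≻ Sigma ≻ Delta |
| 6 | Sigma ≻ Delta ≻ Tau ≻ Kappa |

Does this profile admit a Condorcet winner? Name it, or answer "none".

Sigma

Check each pair by majority over 17 ballots:
Delta vs Kappa: 3+6 = 9 for Delta, 8 for Kappa — Delta by 9–8.
Delta vs Tau: 11 to 6, Delta.
Delta vs Sigma: 3 to 14, Sigma.
Kappa vs Tau: Kappa is ranked higher on 2+3 = 5 ballots, Tau on 12. Tau wins 12–5.
Kappa vs Sigma: Kappa is ranked higher on 2+3+3 = 8 ballots, Sigma on 9. Sigma wins 9–8.
Tau vs Sigma: Tau is ranked higher on 3+3 = 6 ballots, Sigma on 11. Sigma wins 11–6.
Sigma beats each of Delta, Kappa, Tau — Sigma is the Condorcet winner.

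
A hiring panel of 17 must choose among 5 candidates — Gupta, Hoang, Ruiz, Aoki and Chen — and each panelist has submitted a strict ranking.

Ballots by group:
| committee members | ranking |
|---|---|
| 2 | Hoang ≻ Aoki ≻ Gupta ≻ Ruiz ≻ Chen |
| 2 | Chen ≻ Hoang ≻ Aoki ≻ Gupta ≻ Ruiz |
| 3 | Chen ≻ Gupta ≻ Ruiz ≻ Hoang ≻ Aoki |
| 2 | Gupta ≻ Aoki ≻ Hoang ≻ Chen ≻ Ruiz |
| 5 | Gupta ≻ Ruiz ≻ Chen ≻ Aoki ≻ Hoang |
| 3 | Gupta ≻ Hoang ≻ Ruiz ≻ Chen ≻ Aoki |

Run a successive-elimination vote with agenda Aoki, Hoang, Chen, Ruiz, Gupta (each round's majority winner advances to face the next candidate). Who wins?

Round 1: Aoki vs Hoang — 7–10, Hoang advances.
Round 2: Hoang vs Chen — 7–10, Chen advances.
Round 3: Chen vs Ruiz — 7–10, Ruiz advances.
Round 4: Ruiz vs Gupta — 0–17, Gupta advances.
The agenda winner is Gupta.

Gupta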